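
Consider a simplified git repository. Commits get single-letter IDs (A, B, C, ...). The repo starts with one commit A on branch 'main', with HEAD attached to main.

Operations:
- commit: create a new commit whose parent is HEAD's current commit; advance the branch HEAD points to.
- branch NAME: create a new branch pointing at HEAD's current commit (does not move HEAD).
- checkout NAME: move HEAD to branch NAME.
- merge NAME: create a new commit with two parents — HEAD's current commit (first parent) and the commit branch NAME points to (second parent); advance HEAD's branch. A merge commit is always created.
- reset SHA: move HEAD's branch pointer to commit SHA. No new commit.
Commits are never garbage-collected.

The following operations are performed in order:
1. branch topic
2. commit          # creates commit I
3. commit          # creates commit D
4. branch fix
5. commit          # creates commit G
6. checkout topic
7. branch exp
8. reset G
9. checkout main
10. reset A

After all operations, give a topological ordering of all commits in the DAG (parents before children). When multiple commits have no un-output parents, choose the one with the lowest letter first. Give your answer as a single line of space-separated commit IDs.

After op 1 (branch): HEAD=main@A [main=A topic=A]
After op 2 (commit): HEAD=main@I [main=I topic=A]
After op 3 (commit): HEAD=main@D [main=D topic=A]
After op 4 (branch): HEAD=main@D [fix=D main=D topic=A]
After op 5 (commit): HEAD=main@G [fix=D main=G topic=A]
After op 6 (checkout): HEAD=topic@A [fix=D main=G topic=A]
After op 7 (branch): HEAD=topic@A [exp=A fix=D main=G topic=A]
After op 8 (reset): HEAD=topic@G [exp=A fix=D main=G topic=G]
After op 9 (checkout): HEAD=main@G [exp=A fix=D main=G topic=G]
After op 10 (reset): HEAD=main@A [exp=A fix=D main=A topic=G]
commit A: parents=[]
commit D: parents=['I']
commit G: parents=['D']
commit I: parents=['A']

Answer: A I D G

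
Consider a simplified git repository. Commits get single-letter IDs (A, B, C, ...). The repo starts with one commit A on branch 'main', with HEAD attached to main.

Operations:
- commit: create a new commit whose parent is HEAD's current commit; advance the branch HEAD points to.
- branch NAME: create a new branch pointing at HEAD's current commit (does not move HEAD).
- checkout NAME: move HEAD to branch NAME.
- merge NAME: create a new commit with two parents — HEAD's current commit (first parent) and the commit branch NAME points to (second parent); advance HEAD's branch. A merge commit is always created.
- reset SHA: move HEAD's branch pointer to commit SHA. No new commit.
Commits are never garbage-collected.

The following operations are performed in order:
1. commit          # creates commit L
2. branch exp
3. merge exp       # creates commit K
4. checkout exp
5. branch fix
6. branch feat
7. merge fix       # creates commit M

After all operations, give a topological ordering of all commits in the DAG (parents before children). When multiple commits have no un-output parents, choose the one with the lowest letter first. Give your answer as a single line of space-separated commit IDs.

Answer: A L K M

Derivation:
After op 1 (commit): HEAD=main@L [main=L]
After op 2 (branch): HEAD=main@L [exp=L main=L]
After op 3 (merge): HEAD=main@K [exp=L main=K]
After op 4 (checkout): HEAD=exp@L [exp=L main=K]
After op 5 (branch): HEAD=exp@L [exp=L fix=L main=K]
After op 6 (branch): HEAD=exp@L [exp=L feat=L fix=L main=K]
After op 7 (merge): HEAD=exp@M [exp=M feat=L fix=L main=K]
commit A: parents=[]
commit K: parents=['L', 'L']
commit L: parents=['A']
commit M: parents=['L', 'L']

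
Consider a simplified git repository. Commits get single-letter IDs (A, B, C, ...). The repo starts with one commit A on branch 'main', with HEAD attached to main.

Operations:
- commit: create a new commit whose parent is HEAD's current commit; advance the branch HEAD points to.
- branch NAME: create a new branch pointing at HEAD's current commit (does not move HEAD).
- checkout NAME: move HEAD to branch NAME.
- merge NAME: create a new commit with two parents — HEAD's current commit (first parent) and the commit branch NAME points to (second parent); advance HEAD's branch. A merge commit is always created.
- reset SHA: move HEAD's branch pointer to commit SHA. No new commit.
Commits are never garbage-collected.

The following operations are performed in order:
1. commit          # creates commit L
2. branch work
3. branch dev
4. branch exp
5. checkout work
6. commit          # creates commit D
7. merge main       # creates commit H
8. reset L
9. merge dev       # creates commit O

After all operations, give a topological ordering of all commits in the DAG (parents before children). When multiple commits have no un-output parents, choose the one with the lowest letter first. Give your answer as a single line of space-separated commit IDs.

After op 1 (commit): HEAD=main@L [main=L]
After op 2 (branch): HEAD=main@L [main=L work=L]
After op 3 (branch): HEAD=main@L [dev=L main=L work=L]
After op 4 (branch): HEAD=main@L [dev=L exp=L main=L work=L]
After op 5 (checkout): HEAD=work@L [dev=L exp=L main=L work=L]
After op 6 (commit): HEAD=work@D [dev=L exp=L main=L work=D]
After op 7 (merge): HEAD=work@H [dev=L exp=L main=L work=H]
After op 8 (reset): HEAD=work@L [dev=L exp=L main=L work=L]
After op 9 (merge): HEAD=work@O [dev=L exp=L main=L work=O]
commit A: parents=[]
commit D: parents=['L']
commit H: parents=['D', 'L']
commit L: parents=['A']
commit O: parents=['L', 'L']

Answer: A L D H O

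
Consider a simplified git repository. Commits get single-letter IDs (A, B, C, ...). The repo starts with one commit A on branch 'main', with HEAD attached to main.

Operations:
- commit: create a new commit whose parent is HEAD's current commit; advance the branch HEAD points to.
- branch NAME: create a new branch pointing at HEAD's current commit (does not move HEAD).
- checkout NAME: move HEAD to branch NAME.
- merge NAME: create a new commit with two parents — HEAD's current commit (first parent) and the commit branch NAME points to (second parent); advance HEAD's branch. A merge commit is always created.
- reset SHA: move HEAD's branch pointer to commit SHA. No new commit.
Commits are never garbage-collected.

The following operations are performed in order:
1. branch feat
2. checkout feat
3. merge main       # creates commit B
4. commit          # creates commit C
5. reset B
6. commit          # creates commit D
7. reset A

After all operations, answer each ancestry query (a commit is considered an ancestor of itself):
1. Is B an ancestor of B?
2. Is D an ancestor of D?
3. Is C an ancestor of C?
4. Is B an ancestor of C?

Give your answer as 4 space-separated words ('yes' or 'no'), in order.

Answer: yes yes yes yes

Derivation:
After op 1 (branch): HEAD=main@A [feat=A main=A]
After op 2 (checkout): HEAD=feat@A [feat=A main=A]
After op 3 (merge): HEAD=feat@B [feat=B main=A]
After op 4 (commit): HEAD=feat@C [feat=C main=A]
After op 5 (reset): HEAD=feat@B [feat=B main=A]
After op 6 (commit): HEAD=feat@D [feat=D main=A]
After op 7 (reset): HEAD=feat@A [feat=A main=A]
ancestors(B) = {A,B}; B in? yes
ancestors(D) = {A,B,D}; D in? yes
ancestors(C) = {A,B,C}; C in? yes
ancestors(C) = {A,B,C}; B in? yes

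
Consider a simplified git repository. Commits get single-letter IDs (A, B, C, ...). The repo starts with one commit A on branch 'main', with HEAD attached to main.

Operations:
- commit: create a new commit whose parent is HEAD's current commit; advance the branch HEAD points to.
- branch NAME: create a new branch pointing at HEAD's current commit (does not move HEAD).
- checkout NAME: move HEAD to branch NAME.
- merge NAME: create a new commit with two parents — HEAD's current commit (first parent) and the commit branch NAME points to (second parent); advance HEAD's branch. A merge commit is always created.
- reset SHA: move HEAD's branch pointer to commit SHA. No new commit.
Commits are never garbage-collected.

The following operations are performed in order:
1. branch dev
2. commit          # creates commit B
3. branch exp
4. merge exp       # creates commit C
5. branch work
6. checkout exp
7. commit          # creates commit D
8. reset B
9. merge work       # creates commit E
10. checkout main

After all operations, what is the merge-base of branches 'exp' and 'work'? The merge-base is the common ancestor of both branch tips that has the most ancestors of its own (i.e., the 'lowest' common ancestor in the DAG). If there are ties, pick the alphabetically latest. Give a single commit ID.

After op 1 (branch): HEAD=main@A [dev=A main=A]
After op 2 (commit): HEAD=main@B [dev=A main=B]
After op 3 (branch): HEAD=main@B [dev=A exp=B main=B]
After op 4 (merge): HEAD=main@C [dev=A exp=B main=C]
After op 5 (branch): HEAD=main@C [dev=A exp=B main=C work=C]
After op 6 (checkout): HEAD=exp@B [dev=A exp=B main=C work=C]
After op 7 (commit): HEAD=exp@D [dev=A exp=D main=C work=C]
After op 8 (reset): HEAD=exp@B [dev=A exp=B main=C work=C]
After op 9 (merge): HEAD=exp@E [dev=A exp=E main=C work=C]
After op 10 (checkout): HEAD=main@C [dev=A exp=E main=C work=C]
ancestors(exp=E): ['A', 'B', 'C', 'E']
ancestors(work=C): ['A', 'B', 'C']
common: ['A', 'B', 'C']

Answer: C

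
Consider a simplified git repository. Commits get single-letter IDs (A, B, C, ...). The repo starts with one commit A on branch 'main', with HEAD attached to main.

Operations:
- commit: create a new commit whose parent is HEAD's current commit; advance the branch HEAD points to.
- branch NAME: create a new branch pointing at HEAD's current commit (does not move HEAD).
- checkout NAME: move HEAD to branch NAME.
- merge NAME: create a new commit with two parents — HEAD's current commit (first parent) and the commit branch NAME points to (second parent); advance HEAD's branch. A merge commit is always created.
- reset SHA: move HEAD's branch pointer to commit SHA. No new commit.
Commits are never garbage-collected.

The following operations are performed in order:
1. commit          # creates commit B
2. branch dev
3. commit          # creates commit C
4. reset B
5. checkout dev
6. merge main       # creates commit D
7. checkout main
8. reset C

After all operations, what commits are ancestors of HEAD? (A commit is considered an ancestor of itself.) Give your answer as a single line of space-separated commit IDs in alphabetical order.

After op 1 (commit): HEAD=main@B [main=B]
After op 2 (branch): HEAD=main@B [dev=B main=B]
After op 3 (commit): HEAD=main@C [dev=B main=C]
After op 4 (reset): HEAD=main@B [dev=B main=B]
After op 5 (checkout): HEAD=dev@B [dev=B main=B]
After op 6 (merge): HEAD=dev@D [dev=D main=B]
After op 7 (checkout): HEAD=main@B [dev=D main=B]
After op 8 (reset): HEAD=main@C [dev=D main=C]

Answer: A B C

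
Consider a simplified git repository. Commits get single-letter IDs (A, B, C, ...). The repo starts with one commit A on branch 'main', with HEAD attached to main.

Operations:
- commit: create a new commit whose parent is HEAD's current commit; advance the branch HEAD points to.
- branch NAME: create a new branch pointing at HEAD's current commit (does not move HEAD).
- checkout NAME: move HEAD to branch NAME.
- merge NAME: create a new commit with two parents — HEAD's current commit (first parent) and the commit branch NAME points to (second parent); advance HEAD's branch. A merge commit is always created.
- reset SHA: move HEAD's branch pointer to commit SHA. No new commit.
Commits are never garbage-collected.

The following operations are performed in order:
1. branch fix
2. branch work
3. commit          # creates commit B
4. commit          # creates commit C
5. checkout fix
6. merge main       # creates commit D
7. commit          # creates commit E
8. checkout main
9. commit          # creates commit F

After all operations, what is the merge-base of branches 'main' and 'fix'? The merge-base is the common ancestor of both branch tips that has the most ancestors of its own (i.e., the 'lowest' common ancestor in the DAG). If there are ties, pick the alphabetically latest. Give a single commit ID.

After op 1 (branch): HEAD=main@A [fix=A main=A]
After op 2 (branch): HEAD=main@A [fix=A main=A work=A]
After op 3 (commit): HEAD=main@B [fix=A main=B work=A]
After op 4 (commit): HEAD=main@C [fix=A main=C work=A]
After op 5 (checkout): HEAD=fix@A [fix=A main=C work=A]
After op 6 (merge): HEAD=fix@D [fix=D main=C work=A]
After op 7 (commit): HEAD=fix@E [fix=E main=C work=A]
After op 8 (checkout): HEAD=main@C [fix=E main=C work=A]
After op 9 (commit): HEAD=main@F [fix=E main=F work=A]
ancestors(main=F): ['A', 'B', 'C', 'F']
ancestors(fix=E): ['A', 'B', 'C', 'D', 'E']
common: ['A', 'B', 'C']

Answer: C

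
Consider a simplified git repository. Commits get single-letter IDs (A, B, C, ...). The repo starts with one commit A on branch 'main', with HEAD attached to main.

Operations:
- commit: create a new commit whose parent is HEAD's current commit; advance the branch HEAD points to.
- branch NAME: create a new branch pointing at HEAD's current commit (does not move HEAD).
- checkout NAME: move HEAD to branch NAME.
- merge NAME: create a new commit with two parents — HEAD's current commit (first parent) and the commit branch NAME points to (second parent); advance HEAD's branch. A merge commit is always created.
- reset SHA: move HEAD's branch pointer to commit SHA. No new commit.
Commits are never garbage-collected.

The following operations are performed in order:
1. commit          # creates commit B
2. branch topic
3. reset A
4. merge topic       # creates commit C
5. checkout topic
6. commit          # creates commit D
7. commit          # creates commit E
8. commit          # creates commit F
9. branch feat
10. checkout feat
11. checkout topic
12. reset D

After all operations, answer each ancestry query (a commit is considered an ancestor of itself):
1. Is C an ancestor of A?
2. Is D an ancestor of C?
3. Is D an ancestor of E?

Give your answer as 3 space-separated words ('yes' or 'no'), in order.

Answer: no no yes

Derivation:
After op 1 (commit): HEAD=main@B [main=B]
After op 2 (branch): HEAD=main@B [main=B topic=B]
After op 3 (reset): HEAD=main@A [main=A topic=B]
After op 4 (merge): HEAD=main@C [main=C topic=B]
After op 5 (checkout): HEAD=topic@B [main=C topic=B]
After op 6 (commit): HEAD=topic@D [main=C topic=D]
After op 7 (commit): HEAD=topic@E [main=C topic=E]
After op 8 (commit): HEAD=topic@F [main=C topic=F]
After op 9 (branch): HEAD=topic@F [feat=F main=C topic=F]
After op 10 (checkout): HEAD=feat@F [feat=F main=C topic=F]
After op 11 (checkout): HEAD=topic@F [feat=F main=C topic=F]
After op 12 (reset): HEAD=topic@D [feat=F main=C topic=D]
ancestors(A) = {A}; C in? no
ancestors(C) = {A,B,C}; D in? no
ancestors(E) = {A,B,D,E}; D in? yes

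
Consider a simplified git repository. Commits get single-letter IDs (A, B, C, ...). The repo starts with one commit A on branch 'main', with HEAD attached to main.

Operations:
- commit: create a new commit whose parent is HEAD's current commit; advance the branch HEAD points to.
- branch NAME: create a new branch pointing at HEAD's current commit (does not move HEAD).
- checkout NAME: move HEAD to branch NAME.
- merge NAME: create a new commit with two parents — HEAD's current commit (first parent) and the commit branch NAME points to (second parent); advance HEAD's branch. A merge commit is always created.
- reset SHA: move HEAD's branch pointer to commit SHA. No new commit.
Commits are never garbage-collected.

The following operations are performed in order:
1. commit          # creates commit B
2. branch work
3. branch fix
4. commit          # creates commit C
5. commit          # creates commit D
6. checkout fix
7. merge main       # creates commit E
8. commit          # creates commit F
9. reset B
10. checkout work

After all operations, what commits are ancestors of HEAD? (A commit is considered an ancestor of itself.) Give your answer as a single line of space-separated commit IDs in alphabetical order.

Answer: A B

Derivation:
After op 1 (commit): HEAD=main@B [main=B]
After op 2 (branch): HEAD=main@B [main=B work=B]
After op 3 (branch): HEAD=main@B [fix=B main=B work=B]
After op 4 (commit): HEAD=main@C [fix=B main=C work=B]
After op 5 (commit): HEAD=main@D [fix=B main=D work=B]
After op 6 (checkout): HEAD=fix@B [fix=B main=D work=B]
After op 7 (merge): HEAD=fix@E [fix=E main=D work=B]
After op 8 (commit): HEAD=fix@F [fix=F main=D work=B]
After op 9 (reset): HEAD=fix@B [fix=B main=D work=B]
After op 10 (checkout): HEAD=work@B [fix=B main=D work=B]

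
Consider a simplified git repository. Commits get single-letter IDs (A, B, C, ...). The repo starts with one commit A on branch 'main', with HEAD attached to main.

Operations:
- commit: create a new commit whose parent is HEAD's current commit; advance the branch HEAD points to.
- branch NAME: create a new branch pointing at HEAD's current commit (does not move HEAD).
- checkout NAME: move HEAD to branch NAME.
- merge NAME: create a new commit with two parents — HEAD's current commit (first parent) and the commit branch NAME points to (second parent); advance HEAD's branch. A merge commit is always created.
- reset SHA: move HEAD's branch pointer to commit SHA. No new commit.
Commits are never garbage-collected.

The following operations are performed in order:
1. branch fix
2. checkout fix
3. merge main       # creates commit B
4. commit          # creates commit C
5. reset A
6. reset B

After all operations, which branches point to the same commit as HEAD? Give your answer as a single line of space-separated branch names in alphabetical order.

Answer: fix

Derivation:
After op 1 (branch): HEAD=main@A [fix=A main=A]
After op 2 (checkout): HEAD=fix@A [fix=A main=A]
After op 3 (merge): HEAD=fix@B [fix=B main=A]
After op 4 (commit): HEAD=fix@C [fix=C main=A]
After op 5 (reset): HEAD=fix@A [fix=A main=A]
After op 6 (reset): HEAD=fix@B [fix=B main=A]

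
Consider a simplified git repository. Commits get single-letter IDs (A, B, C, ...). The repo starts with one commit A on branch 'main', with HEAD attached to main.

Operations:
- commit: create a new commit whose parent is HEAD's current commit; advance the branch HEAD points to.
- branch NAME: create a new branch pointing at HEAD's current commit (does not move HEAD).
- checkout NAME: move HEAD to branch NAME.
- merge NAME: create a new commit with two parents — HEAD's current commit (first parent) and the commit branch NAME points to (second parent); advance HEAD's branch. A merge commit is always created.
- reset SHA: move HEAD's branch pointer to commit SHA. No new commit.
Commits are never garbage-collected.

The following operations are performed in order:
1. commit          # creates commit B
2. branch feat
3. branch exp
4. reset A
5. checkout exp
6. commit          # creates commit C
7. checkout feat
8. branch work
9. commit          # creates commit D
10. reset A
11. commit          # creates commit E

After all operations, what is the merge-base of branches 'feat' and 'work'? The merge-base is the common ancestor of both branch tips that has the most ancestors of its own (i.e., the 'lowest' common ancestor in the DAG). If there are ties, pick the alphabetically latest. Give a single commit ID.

After op 1 (commit): HEAD=main@B [main=B]
After op 2 (branch): HEAD=main@B [feat=B main=B]
After op 3 (branch): HEAD=main@B [exp=B feat=B main=B]
After op 4 (reset): HEAD=main@A [exp=B feat=B main=A]
After op 5 (checkout): HEAD=exp@B [exp=B feat=B main=A]
After op 6 (commit): HEAD=exp@C [exp=C feat=B main=A]
After op 7 (checkout): HEAD=feat@B [exp=C feat=B main=A]
After op 8 (branch): HEAD=feat@B [exp=C feat=B main=A work=B]
After op 9 (commit): HEAD=feat@D [exp=C feat=D main=A work=B]
After op 10 (reset): HEAD=feat@A [exp=C feat=A main=A work=B]
After op 11 (commit): HEAD=feat@E [exp=C feat=E main=A work=B]
ancestors(feat=E): ['A', 'E']
ancestors(work=B): ['A', 'B']
common: ['A']

Answer: A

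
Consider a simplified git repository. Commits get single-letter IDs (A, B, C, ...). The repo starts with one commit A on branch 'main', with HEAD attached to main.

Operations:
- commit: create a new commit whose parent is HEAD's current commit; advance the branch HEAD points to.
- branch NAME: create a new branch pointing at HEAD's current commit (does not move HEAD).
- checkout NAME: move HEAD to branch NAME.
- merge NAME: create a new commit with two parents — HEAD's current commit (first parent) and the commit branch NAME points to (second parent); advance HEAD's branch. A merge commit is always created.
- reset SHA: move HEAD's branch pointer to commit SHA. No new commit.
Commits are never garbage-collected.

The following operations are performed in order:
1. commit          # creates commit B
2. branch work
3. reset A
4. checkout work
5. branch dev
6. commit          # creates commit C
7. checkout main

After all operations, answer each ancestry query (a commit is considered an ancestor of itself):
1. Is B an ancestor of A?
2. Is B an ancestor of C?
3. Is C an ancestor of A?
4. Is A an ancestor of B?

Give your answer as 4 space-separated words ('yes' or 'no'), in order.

Answer: no yes no yes

Derivation:
After op 1 (commit): HEAD=main@B [main=B]
After op 2 (branch): HEAD=main@B [main=B work=B]
After op 3 (reset): HEAD=main@A [main=A work=B]
After op 4 (checkout): HEAD=work@B [main=A work=B]
After op 5 (branch): HEAD=work@B [dev=B main=A work=B]
After op 6 (commit): HEAD=work@C [dev=B main=A work=C]
After op 7 (checkout): HEAD=main@A [dev=B main=A work=C]
ancestors(A) = {A}; B in? no
ancestors(C) = {A,B,C}; B in? yes
ancestors(A) = {A}; C in? no
ancestors(B) = {A,B}; A in? yes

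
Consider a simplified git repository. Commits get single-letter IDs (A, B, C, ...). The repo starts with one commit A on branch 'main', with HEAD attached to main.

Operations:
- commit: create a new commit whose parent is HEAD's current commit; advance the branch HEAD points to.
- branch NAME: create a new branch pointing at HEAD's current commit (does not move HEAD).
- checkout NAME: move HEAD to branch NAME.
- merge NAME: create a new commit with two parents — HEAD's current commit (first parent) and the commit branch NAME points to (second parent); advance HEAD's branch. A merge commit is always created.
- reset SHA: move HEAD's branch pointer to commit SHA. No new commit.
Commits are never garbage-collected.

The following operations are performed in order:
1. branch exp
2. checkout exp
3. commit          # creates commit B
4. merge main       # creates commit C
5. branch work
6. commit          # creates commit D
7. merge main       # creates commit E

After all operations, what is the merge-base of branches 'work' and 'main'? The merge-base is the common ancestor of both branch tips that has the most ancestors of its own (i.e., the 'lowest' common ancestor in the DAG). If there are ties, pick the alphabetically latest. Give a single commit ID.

After op 1 (branch): HEAD=main@A [exp=A main=A]
After op 2 (checkout): HEAD=exp@A [exp=A main=A]
After op 3 (commit): HEAD=exp@B [exp=B main=A]
After op 4 (merge): HEAD=exp@C [exp=C main=A]
After op 5 (branch): HEAD=exp@C [exp=C main=A work=C]
After op 6 (commit): HEAD=exp@D [exp=D main=A work=C]
After op 7 (merge): HEAD=exp@E [exp=E main=A work=C]
ancestors(work=C): ['A', 'B', 'C']
ancestors(main=A): ['A']
common: ['A']

Answer: A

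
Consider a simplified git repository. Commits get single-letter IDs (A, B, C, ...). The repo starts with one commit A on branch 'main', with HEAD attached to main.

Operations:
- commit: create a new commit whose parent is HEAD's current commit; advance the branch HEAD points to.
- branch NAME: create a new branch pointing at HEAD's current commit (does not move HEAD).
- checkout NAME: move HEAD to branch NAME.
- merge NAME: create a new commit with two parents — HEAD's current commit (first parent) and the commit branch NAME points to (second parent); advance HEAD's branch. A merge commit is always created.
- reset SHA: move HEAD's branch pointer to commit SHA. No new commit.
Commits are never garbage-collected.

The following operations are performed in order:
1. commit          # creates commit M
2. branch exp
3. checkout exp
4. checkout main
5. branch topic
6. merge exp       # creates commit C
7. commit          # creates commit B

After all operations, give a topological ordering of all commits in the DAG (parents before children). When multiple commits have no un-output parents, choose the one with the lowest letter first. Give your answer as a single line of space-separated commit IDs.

Answer: A M C B

Derivation:
After op 1 (commit): HEAD=main@M [main=M]
After op 2 (branch): HEAD=main@M [exp=M main=M]
After op 3 (checkout): HEAD=exp@M [exp=M main=M]
After op 4 (checkout): HEAD=main@M [exp=M main=M]
After op 5 (branch): HEAD=main@M [exp=M main=M topic=M]
After op 6 (merge): HEAD=main@C [exp=M main=C topic=M]
After op 7 (commit): HEAD=main@B [exp=M main=B topic=M]
commit A: parents=[]
commit B: parents=['C']
commit C: parents=['M', 'M']
commit M: parents=['A']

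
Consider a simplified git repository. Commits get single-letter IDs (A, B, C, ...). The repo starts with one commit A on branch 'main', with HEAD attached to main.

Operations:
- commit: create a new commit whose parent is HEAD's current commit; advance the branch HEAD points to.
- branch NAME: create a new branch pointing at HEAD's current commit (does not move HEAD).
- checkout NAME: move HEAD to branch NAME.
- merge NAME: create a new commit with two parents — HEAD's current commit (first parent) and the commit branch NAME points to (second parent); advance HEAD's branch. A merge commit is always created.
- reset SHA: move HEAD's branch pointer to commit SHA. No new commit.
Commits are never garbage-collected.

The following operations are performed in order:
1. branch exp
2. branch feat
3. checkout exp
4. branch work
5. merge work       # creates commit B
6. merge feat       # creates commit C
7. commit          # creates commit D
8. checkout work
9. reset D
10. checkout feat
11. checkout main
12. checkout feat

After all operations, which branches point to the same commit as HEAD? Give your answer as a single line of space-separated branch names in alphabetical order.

After op 1 (branch): HEAD=main@A [exp=A main=A]
After op 2 (branch): HEAD=main@A [exp=A feat=A main=A]
After op 3 (checkout): HEAD=exp@A [exp=A feat=A main=A]
After op 4 (branch): HEAD=exp@A [exp=A feat=A main=A work=A]
After op 5 (merge): HEAD=exp@B [exp=B feat=A main=A work=A]
After op 6 (merge): HEAD=exp@C [exp=C feat=A main=A work=A]
After op 7 (commit): HEAD=exp@D [exp=D feat=A main=A work=A]
After op 8 (checkout): HEAD=work@A [exp=D feat=A main=A work=A]
After op 9 (reset): HEAD=work@D [exp=D feat=A main=A work=D]
After op 10 (checkout): HEAD=feat@A [exp=D feat=A main=A work=D]
After op 11 (checkout): HEAD=main@A [exp=D feat=A main=A work=D]
After op 12 (checkout): HEAD=feat@A [exp=D feat=A main=A work=D]

Answer: feat main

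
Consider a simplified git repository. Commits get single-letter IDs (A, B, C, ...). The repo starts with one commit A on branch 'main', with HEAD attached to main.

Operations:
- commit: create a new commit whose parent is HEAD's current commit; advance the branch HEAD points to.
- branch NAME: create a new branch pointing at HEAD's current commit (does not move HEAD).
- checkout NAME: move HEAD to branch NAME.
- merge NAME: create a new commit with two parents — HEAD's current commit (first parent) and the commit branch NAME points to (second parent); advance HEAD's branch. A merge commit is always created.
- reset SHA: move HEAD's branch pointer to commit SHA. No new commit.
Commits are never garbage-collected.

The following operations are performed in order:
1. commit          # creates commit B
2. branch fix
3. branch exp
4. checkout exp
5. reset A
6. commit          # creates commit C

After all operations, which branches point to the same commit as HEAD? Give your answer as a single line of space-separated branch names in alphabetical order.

After op 1 (commit): HEAD=main@B [main=B]
After op 2 (branch): HEAD=main@B [fix=B main=B]
After op 3 (branch): HEAD=main@B [exp=B fix=B main=B]
After op 4 (checkout): HEAD=exp@B [exp=B fix=B main=B]
After op 5 (reset): HEAD=exp@A [exp=A fix=B main=B]
After op 6 (commit): HEAD=exp@C [exp=C fix=B main=B]

Answer: exp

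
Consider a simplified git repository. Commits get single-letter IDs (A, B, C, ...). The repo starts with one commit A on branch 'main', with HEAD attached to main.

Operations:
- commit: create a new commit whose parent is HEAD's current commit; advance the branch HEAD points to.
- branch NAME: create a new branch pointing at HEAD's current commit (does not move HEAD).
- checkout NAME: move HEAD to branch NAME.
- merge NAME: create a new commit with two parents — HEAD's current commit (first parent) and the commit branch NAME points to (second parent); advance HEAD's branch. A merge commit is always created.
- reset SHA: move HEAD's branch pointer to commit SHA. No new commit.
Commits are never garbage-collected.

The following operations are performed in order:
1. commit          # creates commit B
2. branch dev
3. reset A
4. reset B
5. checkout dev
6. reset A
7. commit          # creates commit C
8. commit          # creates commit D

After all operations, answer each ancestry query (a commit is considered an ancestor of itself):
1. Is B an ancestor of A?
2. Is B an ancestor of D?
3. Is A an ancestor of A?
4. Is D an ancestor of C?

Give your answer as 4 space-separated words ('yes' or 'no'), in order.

Answer: no no yes no

Derivation:
After op 1 (commit): HEAD=main@B [main=B]
After op 2 (branch): HEAD=main@B [dev=B main=B]
After op 3 (reset): HEAD=main@A [dev=B main=A]
After op 4 (reset): HEAD=main@B [dev=B main=B]
After op 5 (checkout): HEAD=dev@B [dev=B main=B]
After op 6 (reset): HEAD=dev@A [dev=A main=B]
After op 7 (commit): HEAD=dev@C [dev=C main=B]
After op 8 (commit): HEAD=dev@D [dev=D main=B]
ancestors(A) = {A}; B in? no
ancestors(D) = {A,C,D}; B in? no
ancestors(A) = {A}; A in? yes
ancestors(C) = {A,C}; D in? no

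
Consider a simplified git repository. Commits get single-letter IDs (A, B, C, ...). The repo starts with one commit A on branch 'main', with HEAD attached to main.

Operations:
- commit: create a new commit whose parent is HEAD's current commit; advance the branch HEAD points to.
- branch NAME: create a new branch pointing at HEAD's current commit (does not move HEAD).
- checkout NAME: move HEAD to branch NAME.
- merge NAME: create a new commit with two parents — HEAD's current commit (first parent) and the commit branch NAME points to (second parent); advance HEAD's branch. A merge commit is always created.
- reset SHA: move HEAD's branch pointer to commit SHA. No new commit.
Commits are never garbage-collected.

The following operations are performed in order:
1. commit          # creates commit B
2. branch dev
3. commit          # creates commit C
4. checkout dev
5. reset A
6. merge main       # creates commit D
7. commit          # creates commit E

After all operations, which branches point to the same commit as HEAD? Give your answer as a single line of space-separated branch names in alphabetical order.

Answer: dev

Derivation:
After op 1 (commit): HEAD=main@B [main=B]
After op 2 (branch): HEAD=main@B [dev=B main=B]
After op 3 (commit): HEAD=main@C [dev=B main=C]
After op 4 (checkout): HEAD=dev@B [dev=B main=C]
After op 5 (reset): HEAD=dev@A [dev=A main=C]
After op 6 (merge): HEAD=dev@D [dev=D main=C]
After op 7 (commit): HEAD=dev@E [dev=E main=C]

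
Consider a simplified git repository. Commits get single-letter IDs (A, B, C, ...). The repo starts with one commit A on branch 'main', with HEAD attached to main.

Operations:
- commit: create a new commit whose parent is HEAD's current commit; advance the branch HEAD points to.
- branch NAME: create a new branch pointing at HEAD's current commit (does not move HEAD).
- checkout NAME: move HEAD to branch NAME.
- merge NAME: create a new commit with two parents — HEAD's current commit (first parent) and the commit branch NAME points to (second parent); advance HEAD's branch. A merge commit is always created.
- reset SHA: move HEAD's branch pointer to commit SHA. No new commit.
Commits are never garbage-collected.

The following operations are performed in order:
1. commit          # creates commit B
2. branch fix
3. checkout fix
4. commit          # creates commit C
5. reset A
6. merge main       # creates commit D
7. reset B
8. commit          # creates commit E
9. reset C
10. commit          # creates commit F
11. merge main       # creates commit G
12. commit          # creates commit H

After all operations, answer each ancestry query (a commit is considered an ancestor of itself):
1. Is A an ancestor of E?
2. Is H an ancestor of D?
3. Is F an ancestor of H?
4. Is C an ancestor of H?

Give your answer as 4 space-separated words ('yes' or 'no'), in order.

After op 1 (commit): HEAD=main@B [main=B]
After op 2 (branch): HEAD=main@B [fix=B main=B]
After op 3 (checkout): HEAD=fix@B [fix=B main=B]
After op 4 (commit): HEAD=fix@C [fix=C main=B]
After op 5 (reset): HEAD=fix@A [fix=A main=B]
After op 6 (merge): HEAD=fix@D [fix=D main=B]
After op 7 (reset): HEAD=fix@B [fix=B main=B]
After op 8 (commit): HEAD=fix@E [fix=E main=B]
After op 9 (reset): HEAD=fix@C [fix=C main=B]
After op 10 (commit): HEAD=fix@F [fix=F main=B]
After op 11 (merge): HEAD=fix@G [fix=G main=B]
After op 12 (commit): HEAD=fix@H [fix=H main=B]
ancestors(E) = {A,B,E}; A in? yes
ancestors(D) = {A,B,D}; H in? no
ancestors(H) = {A,B,C,F,G,H}; F in? yes
ancestors(H) = {A,B,C,F,G,H}; C in? yes

Answer: yes no yes yes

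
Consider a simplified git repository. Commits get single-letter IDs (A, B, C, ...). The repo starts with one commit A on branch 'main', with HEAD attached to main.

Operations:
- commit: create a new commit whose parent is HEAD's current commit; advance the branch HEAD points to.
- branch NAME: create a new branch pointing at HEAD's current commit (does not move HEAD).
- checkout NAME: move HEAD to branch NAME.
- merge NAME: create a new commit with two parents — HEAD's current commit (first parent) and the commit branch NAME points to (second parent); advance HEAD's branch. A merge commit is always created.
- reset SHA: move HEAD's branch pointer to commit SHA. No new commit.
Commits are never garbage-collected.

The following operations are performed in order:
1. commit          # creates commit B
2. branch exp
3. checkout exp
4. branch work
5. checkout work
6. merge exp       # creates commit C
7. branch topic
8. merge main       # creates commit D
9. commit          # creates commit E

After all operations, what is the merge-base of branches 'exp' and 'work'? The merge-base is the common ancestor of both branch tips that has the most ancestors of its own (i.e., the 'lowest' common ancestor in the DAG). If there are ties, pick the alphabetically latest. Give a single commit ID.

Answer: B

Derivation:
After op 1 (commit): HEAD=main@B [main=B]
After op 2 (branch): HEAD=main@B [exp=B main=B]
After op 3 (checkout): HEAD=exp@B [exp=B main=B]
After op 4 (branch): HEAD=exp@B [exp=B main=B work=B]
After op 5 (checkout): HEAD=work@B [exp=B main=B work=B]
After op 6 (merge): HEAD=work@C [exp=B main=B work=C]
After op 7 (branch): HEAD=work@C [exp=B main=B topic=C work=C]
After op 8 (merge): HEAD=work@D [exp=B main=B topic=C work=D]
After op 9 (commit): HEAD=work@E [exp=B main=B topic=C work=E]
ancestors(exp=B): ['A', 'B']
ancestors(work=E): ['A', 'B', 'C', 'D', 'E']
common: ['A', 'B']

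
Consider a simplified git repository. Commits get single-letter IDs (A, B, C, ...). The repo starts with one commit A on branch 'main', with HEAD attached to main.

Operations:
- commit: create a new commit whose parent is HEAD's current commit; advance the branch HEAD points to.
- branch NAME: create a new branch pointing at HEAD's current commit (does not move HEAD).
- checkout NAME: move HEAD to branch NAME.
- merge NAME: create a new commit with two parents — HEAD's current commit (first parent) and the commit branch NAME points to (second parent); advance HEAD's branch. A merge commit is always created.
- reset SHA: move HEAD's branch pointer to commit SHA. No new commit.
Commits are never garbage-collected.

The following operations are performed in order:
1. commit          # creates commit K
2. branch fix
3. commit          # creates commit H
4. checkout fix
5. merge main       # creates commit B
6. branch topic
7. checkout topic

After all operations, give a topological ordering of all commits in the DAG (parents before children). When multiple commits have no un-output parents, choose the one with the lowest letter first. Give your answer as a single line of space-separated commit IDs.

Answer: A K H B

Derivation:
After op 1 (commit): HEAD=main@K [main=K]
After op 2 (branch): HEAD=main@K [fix=K main=K]
After op 3 (commit): HEAD=main@H [fix=K main=H]
After op 4 (checkout): HEAD=fix@K [fix=K main=H]
After op 5 (merge): HEAD=fix@B [fix=B main=H]
After op 6 (branch): HEAD=fix@B [fix=B main=H topic=B]
After op 7 (checkout): HEAD=topic@B [fix=B main=H topic=B]
commit A: parents=[]
commit B: parents=['K', 'H']
commit H: parents=['K']
commit K: parents=['A']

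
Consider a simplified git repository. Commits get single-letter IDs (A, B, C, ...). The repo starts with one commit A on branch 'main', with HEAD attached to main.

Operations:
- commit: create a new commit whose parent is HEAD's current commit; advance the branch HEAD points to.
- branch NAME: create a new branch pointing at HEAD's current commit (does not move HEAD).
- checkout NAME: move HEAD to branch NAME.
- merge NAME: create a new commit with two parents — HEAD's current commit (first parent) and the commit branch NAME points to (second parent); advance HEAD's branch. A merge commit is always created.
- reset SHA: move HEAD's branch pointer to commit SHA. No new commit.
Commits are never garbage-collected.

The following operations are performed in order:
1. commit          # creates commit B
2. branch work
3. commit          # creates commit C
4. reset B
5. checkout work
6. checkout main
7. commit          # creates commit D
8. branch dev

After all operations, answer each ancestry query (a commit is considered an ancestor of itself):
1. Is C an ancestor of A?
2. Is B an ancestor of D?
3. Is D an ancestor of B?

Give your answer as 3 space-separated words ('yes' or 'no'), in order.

Answer: no yes no

Derivation:
After op 1 (commit): HEAD=main@B [main=B]
After op 2 (branch): HEAD=main@B [main=B work=B]
After op 3 (commit): HEAD=main@C [main=C work=B]
After op 4 (reset): HEAD=main@B [main=B work=B]
After op 5 (checkout): HEAD=work@B [main=B work=B]
After op 6 (checkout): HEAD=main@B [main=B work=B]
After op 7 (commit): HEAD=main@D [main=D work=B]
After op 8 (branch): HEAD=main@D [dev=D main=D work=B]
ancestors(A) = {A}; C in? no
ancestors(D) = {A,B,D}; B in? yes
ancestors(B) = {A,B}; D in? no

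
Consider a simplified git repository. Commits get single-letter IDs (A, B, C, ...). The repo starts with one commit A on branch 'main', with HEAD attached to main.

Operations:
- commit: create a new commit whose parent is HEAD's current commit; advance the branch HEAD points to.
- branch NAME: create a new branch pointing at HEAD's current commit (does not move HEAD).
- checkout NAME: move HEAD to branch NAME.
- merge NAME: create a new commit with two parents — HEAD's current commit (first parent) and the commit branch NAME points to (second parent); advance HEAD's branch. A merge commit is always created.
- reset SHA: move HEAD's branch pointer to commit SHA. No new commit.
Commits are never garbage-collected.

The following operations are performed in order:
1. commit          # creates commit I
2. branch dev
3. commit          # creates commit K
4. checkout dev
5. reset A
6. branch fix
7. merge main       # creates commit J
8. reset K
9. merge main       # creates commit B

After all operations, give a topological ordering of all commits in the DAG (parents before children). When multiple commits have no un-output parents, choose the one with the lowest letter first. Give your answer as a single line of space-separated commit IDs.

Answer: A I K B J

Derivation:
After op 1 (commit): HEAD=main@I [main=I]
After op 2 (branch): HEAD=main@I [dev=I main=I]
After op 3 (commit): HEAD=main@K [dev=I main=K]
After op 4 (checkout): HEAD=dev@I [dev=I main=K]
After op 5 (reset): HEAD=dev@A [dev=A main=K]
After op 6 (branch): HEAD=dev@A [dev=A fix=A main=K]
After op 7 (merge): HEAD=dev@J [dev=J fix=A main=K]
After op 8 (reset): HEAD=dev@K [dev=K fix=A main=K]
After op 9 (merge): HEAD=dev@B [dev=B fix=A main=K]
commit A: parents=[]
commit B: parents=['K', 'K']
commit I: parents=['A']
commit J: parents=['A', 'K']
commit K: parents=['I']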